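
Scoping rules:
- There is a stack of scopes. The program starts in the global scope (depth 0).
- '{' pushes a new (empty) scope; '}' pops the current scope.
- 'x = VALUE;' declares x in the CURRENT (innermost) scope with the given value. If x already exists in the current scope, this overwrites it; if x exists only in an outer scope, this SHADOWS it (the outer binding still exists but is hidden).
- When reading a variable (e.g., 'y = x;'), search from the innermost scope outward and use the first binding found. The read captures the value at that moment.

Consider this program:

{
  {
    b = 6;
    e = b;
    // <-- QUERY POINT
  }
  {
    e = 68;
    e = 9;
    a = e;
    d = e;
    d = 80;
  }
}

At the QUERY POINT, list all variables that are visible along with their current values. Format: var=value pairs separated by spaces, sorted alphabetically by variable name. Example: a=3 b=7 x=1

Step 1: enter scope (depth=1)
Step 2: enter scope (depth=2)
Step 3: declare b=6 at depth 2
Step 4: declare e=(read b)=6 at depth 2
Visible at query point: b=6 e=6

Answer: b=6 e=6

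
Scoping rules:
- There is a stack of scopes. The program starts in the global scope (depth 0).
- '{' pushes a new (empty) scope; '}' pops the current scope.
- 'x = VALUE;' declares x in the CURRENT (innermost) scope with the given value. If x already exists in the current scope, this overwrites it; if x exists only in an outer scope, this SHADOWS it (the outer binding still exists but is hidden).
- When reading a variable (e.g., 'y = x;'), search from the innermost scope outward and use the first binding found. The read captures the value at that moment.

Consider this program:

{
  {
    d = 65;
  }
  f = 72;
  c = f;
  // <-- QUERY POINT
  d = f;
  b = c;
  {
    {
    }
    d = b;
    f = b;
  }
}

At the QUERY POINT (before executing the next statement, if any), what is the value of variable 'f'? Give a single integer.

Step 1: enter scope (depth=1)
Step 2: enter scope (depth=2)
Step 3: declare d=65 at depth 2
Step 4: exit scope (depth=1)
Step 5: declare f=72 at depth 1
Step 6: declare c=(read f)=72 at depth 1
Visible at query point: c=72 f=72

Answer: 72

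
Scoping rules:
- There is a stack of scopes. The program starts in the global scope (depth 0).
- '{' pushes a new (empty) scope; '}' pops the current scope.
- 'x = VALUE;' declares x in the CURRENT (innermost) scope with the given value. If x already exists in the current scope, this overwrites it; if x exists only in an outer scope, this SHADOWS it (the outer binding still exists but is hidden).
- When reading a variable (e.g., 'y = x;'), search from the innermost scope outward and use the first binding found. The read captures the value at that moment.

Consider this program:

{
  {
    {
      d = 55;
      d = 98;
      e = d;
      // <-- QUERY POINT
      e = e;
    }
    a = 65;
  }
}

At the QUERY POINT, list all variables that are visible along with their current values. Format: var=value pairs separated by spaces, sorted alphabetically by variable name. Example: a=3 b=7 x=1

Answer: d=98 e=98

Derivation:
Step 1: enter scope (depth=1)
Step 2: enter scope (depth=2)
Step 3: enter scope (depth=3)
Step 4: declare d=55 at depth 3
Step 5: declare d=98 at depth 3
Step 6: declare e=(read d)=98 at depth 3
Visible at query point: d=98 e=98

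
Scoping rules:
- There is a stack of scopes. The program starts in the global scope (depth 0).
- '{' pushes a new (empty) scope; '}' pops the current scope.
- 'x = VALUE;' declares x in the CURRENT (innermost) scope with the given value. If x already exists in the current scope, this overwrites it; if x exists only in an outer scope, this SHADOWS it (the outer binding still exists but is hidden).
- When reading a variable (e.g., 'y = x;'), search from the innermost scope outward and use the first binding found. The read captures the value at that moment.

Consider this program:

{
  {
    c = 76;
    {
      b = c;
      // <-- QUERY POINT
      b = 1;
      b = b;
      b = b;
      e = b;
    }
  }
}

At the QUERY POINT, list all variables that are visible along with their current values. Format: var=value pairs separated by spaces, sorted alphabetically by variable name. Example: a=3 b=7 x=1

Answer: b=76 c=76

Derivation:
Step 1: enter scope (depth=1)
Step 2: enter scope (depth=2)
Step 3: declare c=76 at depth 2
Step 4: enter scope (depth=3)
Step 5: declare b=(read c)=76 at depth 3
Visible at query point: b=76 c=76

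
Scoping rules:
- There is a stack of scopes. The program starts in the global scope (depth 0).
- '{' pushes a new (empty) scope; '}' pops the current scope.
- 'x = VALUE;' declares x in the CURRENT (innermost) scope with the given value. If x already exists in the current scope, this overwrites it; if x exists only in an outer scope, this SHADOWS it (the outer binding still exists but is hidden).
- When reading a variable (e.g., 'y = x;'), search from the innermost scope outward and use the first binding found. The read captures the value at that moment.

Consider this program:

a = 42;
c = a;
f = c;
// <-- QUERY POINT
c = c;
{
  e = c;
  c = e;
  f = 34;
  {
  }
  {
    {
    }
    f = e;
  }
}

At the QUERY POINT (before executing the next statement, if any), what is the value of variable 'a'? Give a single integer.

Answer: 42

Derivation:
Step 1: declare a=42 at depth 0
Step 2: declare c=(read a)=42 at depth 0
Step 3: declare f=(read c)=42 at depth 0
Visible at query point: a=42 c=42 f=42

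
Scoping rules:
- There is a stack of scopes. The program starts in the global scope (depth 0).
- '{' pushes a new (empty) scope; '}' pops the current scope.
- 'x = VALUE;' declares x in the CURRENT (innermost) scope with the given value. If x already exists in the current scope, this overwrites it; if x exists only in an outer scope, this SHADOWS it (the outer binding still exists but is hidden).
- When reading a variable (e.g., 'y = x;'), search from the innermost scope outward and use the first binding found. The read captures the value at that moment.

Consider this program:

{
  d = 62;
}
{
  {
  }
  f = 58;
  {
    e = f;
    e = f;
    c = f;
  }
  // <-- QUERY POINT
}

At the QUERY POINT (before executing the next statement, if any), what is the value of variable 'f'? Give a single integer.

Step 1: enter scope (depth=1)
Step 2: declare d=62 at depth 1
Step 3: exit scope (depth=0)
Step 4: enter scope (depth=1)
Step 5: enter scope (depth=2)
Step 6: exit scope (depth=1)
Step 7: declare f=58 at depth 1
Step 8: enter scope (depth=2)
Step 9: declare e=(read f)=58 at depth 2
Step 10: declare e=(read f)=58 at depth 2
Step 11: declare c=(read f)=58 at depth 2
Step 12: exit scope (depth=1)
Visible at query point: f=58

Answer: 58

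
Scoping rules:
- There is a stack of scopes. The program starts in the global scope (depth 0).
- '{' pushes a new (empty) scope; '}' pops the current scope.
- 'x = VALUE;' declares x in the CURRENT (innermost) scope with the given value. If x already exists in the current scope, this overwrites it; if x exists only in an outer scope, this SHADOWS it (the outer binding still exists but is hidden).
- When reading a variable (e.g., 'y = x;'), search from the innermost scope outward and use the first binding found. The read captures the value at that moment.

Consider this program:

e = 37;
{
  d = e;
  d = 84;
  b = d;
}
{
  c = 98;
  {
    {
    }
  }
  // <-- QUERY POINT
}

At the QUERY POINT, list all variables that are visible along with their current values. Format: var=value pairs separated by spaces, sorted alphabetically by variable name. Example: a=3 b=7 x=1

Step 1: declare e=37 at depth 0
Step 2: enter scope (depth=1)
Step 3: declare d=(read e)=37 at depth 1
Step 4: declare d=84 at depth 1
Step 5: declare b=(read d)=84 at depth 1
Step 6: exit scope (depth=0)
Step 7: enter scope (depth=1)
Step 8: declare c=98 at depth 1
Step 9: enter scope (depth=2)
Step 10: enter scope (depth=3)
Step 11: exit scope (depth=2)
Step 12: exit scope (depth=1)
Visible at query point: c=98 e=37

Answer: c=98 e=37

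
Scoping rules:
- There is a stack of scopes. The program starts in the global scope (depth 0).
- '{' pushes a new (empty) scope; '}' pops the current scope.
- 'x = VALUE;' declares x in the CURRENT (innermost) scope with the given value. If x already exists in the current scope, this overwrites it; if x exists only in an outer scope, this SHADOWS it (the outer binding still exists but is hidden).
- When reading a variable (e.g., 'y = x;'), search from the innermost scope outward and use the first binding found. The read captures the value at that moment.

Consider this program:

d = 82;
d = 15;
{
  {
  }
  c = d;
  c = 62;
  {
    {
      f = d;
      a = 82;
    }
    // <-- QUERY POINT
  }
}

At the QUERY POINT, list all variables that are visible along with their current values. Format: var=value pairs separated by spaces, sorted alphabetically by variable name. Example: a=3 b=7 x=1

Step 1: declare d=82 at depth 0
Step 2: declare d=15 at depth 0
Step 3: enter scope (depth=1)
Step 4: enter scope (depth=2)
Step 5: exit scope (depth=1)
Step 6: declare c=(read d)=15 at depth 1
Step 7: declare c=62 at depth 1
Step 8: enter scope (depth=2)
Step 9: enter scope (depth=3)
Step 10: declare f=(read d)=15 at depth 3
Step 11: declare a=82 at depth 3
Step 12: exit scope (depth=2)
Visible at query point: c=62 d=15

Answer: c=62 d=15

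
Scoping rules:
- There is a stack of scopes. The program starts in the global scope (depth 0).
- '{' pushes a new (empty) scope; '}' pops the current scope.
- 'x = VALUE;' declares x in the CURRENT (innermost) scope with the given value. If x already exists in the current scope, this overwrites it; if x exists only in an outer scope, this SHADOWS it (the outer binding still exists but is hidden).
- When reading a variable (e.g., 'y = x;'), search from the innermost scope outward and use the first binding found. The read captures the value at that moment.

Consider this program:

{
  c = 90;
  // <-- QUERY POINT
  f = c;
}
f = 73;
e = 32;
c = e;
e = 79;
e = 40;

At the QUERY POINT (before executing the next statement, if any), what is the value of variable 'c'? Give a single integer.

Answer: 90

Derivation:
Step 1: enter scope (depth=1)
Step 2: declare c=90 at depth 1
Visible at query point: c=90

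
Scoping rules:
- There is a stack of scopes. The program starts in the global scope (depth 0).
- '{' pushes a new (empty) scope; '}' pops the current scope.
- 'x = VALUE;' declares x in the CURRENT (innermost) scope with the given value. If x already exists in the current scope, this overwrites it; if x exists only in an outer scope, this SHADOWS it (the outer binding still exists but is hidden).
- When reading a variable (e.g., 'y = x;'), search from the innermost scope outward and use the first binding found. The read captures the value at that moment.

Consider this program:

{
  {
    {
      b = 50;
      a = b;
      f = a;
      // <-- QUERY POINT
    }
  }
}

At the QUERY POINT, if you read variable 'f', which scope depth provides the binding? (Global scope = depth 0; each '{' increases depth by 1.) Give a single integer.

Step 1: enter scope (depth=1)
Step 2: enter scope (depth=2)
Step 3: enter scope (depth=3)
Step 4: declare b=50 at depth 3
Step 5: declare a=(read b)=50 at depth 3
Step 6: declare f=(read a)=50 at depth 3
Visible at query point: a=50 b=50 f=50

Answer: 3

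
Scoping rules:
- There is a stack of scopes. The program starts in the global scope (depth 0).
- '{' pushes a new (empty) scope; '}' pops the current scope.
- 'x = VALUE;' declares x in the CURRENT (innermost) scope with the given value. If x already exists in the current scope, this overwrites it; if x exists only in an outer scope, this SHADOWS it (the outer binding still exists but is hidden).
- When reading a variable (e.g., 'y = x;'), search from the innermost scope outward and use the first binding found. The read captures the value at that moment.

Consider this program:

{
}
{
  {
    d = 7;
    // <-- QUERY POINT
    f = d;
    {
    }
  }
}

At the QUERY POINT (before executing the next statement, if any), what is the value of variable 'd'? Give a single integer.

Step 1: enter scope (depth=1)
Step 2: exit scope (depth=0)
Step 3: enter scope (depth=1)
Step 4: enter scope (depth=2)
Step 5: declare d=7 at depth 2
Visible at query point: d=7

Answer: 7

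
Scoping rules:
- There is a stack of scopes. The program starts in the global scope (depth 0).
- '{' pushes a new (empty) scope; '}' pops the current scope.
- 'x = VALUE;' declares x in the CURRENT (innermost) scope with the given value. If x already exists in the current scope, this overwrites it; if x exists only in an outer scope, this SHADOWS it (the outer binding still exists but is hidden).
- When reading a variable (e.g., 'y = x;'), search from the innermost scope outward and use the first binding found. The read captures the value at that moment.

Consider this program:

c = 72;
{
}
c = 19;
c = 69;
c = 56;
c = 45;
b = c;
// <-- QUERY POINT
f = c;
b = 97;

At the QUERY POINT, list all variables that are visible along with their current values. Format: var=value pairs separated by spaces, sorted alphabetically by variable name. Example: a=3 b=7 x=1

Answer: b=45 c=45

Derivation:
Step 1: declare c=72 at depth 0
Step 2: enter scope (depth=1)
Step 3: exit scope (depth=0)
Step 4: declare c=19 at depth 0
Step 5: declare c=69 at depth 0
Step 6: declare c=56 at depth 0
Step 7: declare c=45 at depth 0
Step 8: declare b=(read c)=45 at depth 0
Visible at query point: b=45 c=45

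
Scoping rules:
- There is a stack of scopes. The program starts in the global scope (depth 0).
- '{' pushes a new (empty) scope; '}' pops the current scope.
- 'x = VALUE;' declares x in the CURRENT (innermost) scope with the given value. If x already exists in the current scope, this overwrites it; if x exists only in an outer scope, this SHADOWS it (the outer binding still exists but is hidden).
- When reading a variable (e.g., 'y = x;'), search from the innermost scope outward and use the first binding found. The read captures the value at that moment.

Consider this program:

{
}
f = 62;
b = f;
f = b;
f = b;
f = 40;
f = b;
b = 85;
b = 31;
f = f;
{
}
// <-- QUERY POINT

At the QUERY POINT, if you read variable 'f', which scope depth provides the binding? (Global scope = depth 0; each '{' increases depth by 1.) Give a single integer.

Step 1: enter scope (depth=1)
Step 2: exit scope (depth=0)
Step 3: declare f=62 at depth 0
Step 4: declare b=(read f)=62 at depth 0
Step 5: declare f=(read b)=62 at depth 0
Step 6: declare f=(read b)=62 at depth 0
Step 7: declare f=40 at depth 0
Step 8: declare f=(read b)=62 at depth 0
Step 9: declare b=85 at depth 0
Step 10: declare b=31 at depth 0
Step 11: declare f=(read f)=62 at depth 0
Step 12: enter scope (depth=1)
Step 13: exit scope (depth=0)
Visible at query point: b=31 f=62

Answer: 0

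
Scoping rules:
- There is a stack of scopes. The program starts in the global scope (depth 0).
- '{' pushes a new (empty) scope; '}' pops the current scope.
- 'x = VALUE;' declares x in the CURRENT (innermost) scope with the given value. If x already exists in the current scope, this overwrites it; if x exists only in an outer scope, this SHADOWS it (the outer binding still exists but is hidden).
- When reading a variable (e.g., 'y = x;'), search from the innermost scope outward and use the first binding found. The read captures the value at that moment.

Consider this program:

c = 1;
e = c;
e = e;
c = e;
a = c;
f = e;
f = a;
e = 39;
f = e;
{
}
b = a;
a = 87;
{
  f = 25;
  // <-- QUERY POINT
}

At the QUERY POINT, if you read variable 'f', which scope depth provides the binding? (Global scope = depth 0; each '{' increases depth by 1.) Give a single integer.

Answer: 1

Derivation:
Step 1: declare c=1 at depth 0
Step 2: declare e=(read c)=1 at depth 0
Step 3: declare e=(read e)=1 at depth 0
Step 4: declare c=(read e)=1 at depth 0
Step 5: declare a=(read c)=1 at depth 0
Step 6: declare f=(read e)=1 at depth 0
Step 7: declare f=(read a)=1 at depth 0
Step 8: declare e=39 at depth 0
Step 9: declare f=(read e)=39 at depth 0
Step 10: enter scope (depth=1)
Step 11: exit scope (depth=0)
Step 12: declare b=(read a)=1 at depth 0
Step 13: declare a=87 at depth 0
Step 14: enter scope (depth=1)
Step 15: declare f=25 at depth 1
Visible at query point: a=87 b=1 c=1 e=39 f=25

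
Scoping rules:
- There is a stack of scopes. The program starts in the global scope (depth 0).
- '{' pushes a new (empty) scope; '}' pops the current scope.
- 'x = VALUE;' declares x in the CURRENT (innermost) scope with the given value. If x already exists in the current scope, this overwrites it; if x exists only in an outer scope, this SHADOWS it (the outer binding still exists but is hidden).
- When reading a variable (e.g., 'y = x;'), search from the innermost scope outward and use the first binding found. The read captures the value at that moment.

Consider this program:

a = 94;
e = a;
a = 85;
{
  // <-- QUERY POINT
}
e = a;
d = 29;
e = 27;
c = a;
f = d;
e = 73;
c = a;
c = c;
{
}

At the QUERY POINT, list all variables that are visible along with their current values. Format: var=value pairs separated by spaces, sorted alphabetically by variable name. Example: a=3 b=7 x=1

Step 1: declare a=94 at depth 0
Step 2: declare e=(read a)=94 at depth 0
Step 3: declare a=85 at depth 0
Step 4: enter scope (depth=1)
Visible at query point: a=85 e=94

Answer: a=85 e=94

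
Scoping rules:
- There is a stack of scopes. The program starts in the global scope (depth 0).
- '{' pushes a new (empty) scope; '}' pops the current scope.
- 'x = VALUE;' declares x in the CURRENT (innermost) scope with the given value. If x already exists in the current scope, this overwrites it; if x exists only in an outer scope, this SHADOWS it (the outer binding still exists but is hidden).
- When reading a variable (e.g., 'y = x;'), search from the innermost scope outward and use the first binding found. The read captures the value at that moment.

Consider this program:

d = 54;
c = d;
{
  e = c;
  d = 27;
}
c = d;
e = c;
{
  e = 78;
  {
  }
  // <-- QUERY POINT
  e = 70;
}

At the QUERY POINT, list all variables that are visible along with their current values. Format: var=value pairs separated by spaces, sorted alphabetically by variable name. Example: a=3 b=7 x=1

Step 1: declare d=54 at depth 0
Step 2: declare c=(read d)=54 at depth 0
Step 3: enter scope (depth=1)
Step 4: declare e=(read c)=54 at depth 1
Step 5: declare d=27 at depth 1
Step 6: exit scope (depth=0)
Step 7: declare c=(read d)=54 at depth 0
Step 8: declare e=(read c)=54 at depth 0
Step 9: enter scope (depth=1)
Step 10: declare e=78 at depth 1
Step 11: enter scope (depth=2)
Step 12: exit scope (depth=1)
Visible at query point: c=54 d=54 e=78

Answer: c=54 d=54 e=78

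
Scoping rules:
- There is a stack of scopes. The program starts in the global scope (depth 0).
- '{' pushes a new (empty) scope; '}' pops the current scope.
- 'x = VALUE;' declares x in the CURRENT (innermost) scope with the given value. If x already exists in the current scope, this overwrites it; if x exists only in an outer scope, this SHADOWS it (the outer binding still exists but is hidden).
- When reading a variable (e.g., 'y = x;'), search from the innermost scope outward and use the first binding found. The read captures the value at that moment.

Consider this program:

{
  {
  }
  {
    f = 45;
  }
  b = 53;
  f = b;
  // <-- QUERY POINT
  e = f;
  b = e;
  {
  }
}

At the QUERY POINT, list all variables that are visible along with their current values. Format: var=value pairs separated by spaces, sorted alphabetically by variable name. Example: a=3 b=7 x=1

Step 1: enter scope (depth=1)
Step 2: enter scope (depth=2)
Step 3: exit scope (depth=1)
Step 4: enter scope (depth=2)
Step 5: declare f=45 at depth 2
Step 6: exit scope (depth=1)
Step 7: declare b=53 at depth 1
Step 8: declare f=(read b)=53 at depth 1
Visible at query point: b=53 f=53

Answer: b=53 f=53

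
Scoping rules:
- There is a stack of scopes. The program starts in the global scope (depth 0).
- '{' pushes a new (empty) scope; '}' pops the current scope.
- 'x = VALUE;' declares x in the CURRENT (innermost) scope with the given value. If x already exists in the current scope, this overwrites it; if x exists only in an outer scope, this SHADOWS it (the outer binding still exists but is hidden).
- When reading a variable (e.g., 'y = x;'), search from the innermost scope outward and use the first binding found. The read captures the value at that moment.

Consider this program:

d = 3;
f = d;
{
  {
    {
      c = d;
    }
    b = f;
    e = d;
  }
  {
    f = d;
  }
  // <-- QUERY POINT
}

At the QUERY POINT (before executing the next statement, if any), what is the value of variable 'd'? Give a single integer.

Answer: 3

Derivation:
Step 1: declare d=3 at depth 0
Step 2: declare f=(read d)=3 at depth 0
Step 3: enter scope (depth=1)
Step 4: enter scope (depth=2)
Step 5: enter scope (depth=3)
Step 6: declare c=(read d)=3 at depth 3
Step 7: exit scope (depth=2)
Step 8: declare b=(read f)=3 at depth 2
Step 9: declare e=(read d)=3 at depth 2
Step 10: exit scope (depth=1)
Step 11: enter scope (depth=2)
Step 12: declare f=(read d)=3 at depth 2
Step 13: exit scope (depth=1)
Visible at query point: d=3 f=3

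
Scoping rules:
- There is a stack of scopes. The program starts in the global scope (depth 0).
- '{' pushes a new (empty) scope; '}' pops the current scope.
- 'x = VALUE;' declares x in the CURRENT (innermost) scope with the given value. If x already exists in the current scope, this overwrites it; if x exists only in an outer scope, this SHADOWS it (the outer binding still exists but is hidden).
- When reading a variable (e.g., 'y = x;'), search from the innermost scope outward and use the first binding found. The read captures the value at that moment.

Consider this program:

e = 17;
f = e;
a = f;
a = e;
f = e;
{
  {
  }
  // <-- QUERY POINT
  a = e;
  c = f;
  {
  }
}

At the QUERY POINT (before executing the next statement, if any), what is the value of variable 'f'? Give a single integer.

Step 1: declare e=17 at depth 0
Step 2: declare f=(read e)=17 at depth 0
Step 3: declare a=(read f)=17 at depth 0
Step 4: declare a=(read e)=17 at depth 0
Step 5: declare f=(read e)=17 at depth 0
Step 6: enter scope (depth=1)
Step 7: enter scope (depth=2)
Step 8: exit scope (depth=1)
Visible at query point: a=17 e=17 f=17

Answer: 17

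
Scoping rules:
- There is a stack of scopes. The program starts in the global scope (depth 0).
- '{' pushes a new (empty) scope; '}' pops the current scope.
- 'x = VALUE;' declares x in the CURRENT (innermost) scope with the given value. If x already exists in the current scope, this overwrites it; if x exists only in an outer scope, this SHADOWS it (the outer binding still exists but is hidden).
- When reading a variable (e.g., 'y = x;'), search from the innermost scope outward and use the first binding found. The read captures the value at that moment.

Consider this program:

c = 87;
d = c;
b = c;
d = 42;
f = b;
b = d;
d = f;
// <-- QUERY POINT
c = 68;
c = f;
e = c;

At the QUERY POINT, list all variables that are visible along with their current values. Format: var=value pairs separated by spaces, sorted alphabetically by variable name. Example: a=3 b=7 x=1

Step 1: declare c=87 at depth 0
Step 2: declare d=(read c)=87 at depth 0
Step 3: declare b=(read c)=87 at depth 0
Step 4: declare d=42 at depth 0
Step 5: declare f=(read b)=87 at depth 0
Step 6: declare b=(read d)=42 at depth 0
Step 7: declare d=(read f)=87 at depth 0
Visible at query point: b=42 c=87 d=87 f=87

Answer: b=42 c=87 d=87 f=87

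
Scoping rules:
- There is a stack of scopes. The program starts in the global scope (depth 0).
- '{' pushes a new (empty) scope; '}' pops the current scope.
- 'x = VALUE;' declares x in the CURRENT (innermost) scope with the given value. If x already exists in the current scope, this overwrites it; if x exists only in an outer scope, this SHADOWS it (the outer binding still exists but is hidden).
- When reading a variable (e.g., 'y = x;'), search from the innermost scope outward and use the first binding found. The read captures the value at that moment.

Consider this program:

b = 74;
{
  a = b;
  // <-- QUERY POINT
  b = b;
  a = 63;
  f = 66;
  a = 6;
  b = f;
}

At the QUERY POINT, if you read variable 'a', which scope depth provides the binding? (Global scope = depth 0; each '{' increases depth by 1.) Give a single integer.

Answer: 1

Derivation:
Step 1: declare b=74 at depth 0
Step 2: enter scope (depth=1)
Step 3: declare a=(read b)=74 at depth 1
Visible at query point: a=74 b=74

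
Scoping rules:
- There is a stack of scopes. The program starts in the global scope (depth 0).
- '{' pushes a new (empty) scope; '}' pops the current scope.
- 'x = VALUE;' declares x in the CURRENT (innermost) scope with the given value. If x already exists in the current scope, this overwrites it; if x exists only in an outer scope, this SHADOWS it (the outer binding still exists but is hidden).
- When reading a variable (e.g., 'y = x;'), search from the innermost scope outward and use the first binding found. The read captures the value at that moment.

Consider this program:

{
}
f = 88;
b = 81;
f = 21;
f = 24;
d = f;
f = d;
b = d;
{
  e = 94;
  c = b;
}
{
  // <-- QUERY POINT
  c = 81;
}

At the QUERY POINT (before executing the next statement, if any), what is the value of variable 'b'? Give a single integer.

Step 1: enter scope (depth=1)
Step 2: exit scope (depth=0)
Step 3: declare f=88 at depth 0
Step 4: declare b=81 at depth 0
Step 5: declare f=21 at depth 0
Step 6: declare f=24 at depth 0
Step 7: declare d=(read f)=24 at depth 0
Step 8: declare f=(read d)=24 at depth 0
Step 9: declare b=(read d)=24 at depth 0
Step 10: enter scope (depth=1)
Step 11: declare e=94 at depth 1
Step 12: declare c=(read b)=24 at depth 1
Step 13: exit scope (depth=0)
Step 14: enter scope (depth=1)
Visible at query point: b=24 d=24 f=24

Answer: 24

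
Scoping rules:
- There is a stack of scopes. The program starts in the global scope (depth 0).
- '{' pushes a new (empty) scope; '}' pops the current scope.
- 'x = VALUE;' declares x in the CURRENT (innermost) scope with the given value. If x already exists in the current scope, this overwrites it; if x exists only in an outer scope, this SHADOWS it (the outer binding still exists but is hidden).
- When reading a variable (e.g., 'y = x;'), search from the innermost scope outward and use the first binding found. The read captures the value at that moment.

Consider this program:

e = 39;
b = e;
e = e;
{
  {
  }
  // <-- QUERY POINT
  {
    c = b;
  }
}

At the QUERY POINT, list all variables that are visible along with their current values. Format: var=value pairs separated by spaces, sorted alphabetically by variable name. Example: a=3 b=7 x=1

Answer: b=39 e=39

Derivation:
Step 1: declare e=39 at depth 0
Step 2: declare b=(read e)=39 at depth 0
Step 3: declare e=(read e)=39 at depth 0
Step 4: enter scope (depth=1)
Step 5: enter scope (depth=2)
Step 6: exit scope (depth=1)
Visible at query point: b=39 e=39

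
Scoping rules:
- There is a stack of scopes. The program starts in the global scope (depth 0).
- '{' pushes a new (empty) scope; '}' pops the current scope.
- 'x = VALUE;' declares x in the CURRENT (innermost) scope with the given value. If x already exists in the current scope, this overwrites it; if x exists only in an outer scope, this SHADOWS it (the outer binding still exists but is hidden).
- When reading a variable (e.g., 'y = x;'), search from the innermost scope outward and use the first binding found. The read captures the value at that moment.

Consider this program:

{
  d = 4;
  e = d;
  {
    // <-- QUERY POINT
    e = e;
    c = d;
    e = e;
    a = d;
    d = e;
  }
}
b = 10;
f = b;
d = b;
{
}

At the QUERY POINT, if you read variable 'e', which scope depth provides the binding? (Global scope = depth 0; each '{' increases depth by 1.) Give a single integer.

Answer: 1

Derivation:
Step 1: enter scope (depth=1)
Step 2: declare d=4 at depth 1
Step 3: declare e=(read d)=4 at depth 1
Step 4: enter scope (depth=2)
Visible at query point: d=4 e=4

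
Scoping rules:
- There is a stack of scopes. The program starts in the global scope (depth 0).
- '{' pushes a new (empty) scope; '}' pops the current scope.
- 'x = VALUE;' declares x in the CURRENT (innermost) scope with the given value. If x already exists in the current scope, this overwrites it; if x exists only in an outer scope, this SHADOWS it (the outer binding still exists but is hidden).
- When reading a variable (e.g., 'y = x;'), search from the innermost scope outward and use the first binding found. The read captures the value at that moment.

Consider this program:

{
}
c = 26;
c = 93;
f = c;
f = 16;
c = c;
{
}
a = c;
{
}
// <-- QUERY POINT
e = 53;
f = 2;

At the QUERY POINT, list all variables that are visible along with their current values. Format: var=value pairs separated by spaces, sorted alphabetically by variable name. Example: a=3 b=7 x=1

Step 1: enter scope (depth=1)
Step 2: exit scope (depth=0)
Step 3: declare c=26 at depth 0
Step 4: declare c=93 at depth 0
Step 5: declare f=(read c)=93 at depth 0
Step 6: declare f=16 at depth 0
Step 7: declare c=(read c)=93 at depth 0
Step 8: enter scope (depth=1)
Step 9: exit scope (depth=0)
Step 10: declare a=(read c)=93 at depth 0
Step 11: enter scope (depth=1)
Step 12: exit scope (depth=0)
Visible at query point: a=93 c=93 f=16

Answer: a=93 c=93 f=16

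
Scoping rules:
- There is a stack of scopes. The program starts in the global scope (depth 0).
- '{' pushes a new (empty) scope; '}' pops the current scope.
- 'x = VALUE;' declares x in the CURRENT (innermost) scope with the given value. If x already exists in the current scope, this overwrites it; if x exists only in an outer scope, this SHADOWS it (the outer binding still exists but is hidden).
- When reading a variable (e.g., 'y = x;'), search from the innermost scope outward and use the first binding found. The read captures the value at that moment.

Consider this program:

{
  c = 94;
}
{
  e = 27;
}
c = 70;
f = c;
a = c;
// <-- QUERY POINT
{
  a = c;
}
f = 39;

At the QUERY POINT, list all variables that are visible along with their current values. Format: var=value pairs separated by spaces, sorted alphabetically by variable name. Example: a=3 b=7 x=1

Step 1: enter scope (depth=1)
Step 2: declare c=94 at depth 1
Step 3: exit scope (depth=0)
Step 4: enter scope (depth=1)
Step 5: declare e=27 at depth 1
Step 6: exit scope (depth=0)
Step 7: declare c=70 at depth 0
Step 8: declare f=(read c)=70 at depth 0
Step 9: declare a=(read c)=70 at depth 0
Visible at query point: a=70 c=70 f=70

Answer: a=70 c=70 f=70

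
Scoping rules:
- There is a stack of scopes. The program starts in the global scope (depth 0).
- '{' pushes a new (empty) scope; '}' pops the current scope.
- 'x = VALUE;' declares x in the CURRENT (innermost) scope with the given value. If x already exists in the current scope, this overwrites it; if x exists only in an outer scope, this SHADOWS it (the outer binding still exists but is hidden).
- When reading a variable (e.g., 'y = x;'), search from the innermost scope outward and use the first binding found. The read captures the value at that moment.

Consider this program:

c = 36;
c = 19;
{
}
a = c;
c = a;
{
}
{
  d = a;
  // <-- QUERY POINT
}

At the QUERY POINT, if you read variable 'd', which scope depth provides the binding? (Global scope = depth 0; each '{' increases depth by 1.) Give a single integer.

Step 1: declare c=36 at depth 0
Step 2: declare c=19 at depth 0
Step 3: enter scope (depth=1)
Step 4: exit scope (depth=0)
Step 5: declare a=(read c)=19 at depth 0
Step 6: declare c=(read a)=19 at depth 0
Step 7: enter scope (depth=1)
Step 8: exit scope (depth=0)
Step 9: enter scope (depth=1)
Step 10: declare d=(read a)=19 at depth 1
Visible at query point: a=19 c=19 d=19

Answer: 1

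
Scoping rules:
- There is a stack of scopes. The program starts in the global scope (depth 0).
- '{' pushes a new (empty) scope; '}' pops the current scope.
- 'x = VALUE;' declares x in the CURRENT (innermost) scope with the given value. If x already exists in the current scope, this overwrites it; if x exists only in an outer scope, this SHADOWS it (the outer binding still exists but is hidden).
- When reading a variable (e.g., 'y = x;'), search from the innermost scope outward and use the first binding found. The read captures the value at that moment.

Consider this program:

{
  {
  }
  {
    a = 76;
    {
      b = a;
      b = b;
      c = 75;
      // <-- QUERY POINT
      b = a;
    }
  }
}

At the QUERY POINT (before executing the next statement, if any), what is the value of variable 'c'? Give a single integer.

Step 1: enter scope (depth=1)
Step 2: enter scope (depth=2)
Step 3: exit scope (depth=1)
Step 4: enter scope (depth=2)
Step 5: declare a=76 at depth 2
Step 6: enter scope (depth=3)
Step 7: declare b=(read a)=76 at depth 3
Step 8: declare b=(read b)=76 at depth 3
Step 9: declare c=75 at depth 3
Visible at query point: a=76 b=76 c=75

Answer: 75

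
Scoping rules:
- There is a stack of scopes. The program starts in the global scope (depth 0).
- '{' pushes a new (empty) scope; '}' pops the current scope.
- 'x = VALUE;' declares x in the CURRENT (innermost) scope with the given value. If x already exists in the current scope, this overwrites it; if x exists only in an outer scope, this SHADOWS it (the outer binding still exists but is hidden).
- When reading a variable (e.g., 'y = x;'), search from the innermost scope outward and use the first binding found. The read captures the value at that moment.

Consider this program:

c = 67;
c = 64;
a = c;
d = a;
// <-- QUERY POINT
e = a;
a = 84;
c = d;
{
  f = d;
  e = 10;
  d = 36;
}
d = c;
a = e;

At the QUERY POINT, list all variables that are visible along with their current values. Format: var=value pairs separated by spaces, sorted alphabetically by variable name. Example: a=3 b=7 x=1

Answer: a=64 c=64 d=64

Derivation:
Step 1: declare c=67 at depth 0
Step 2: declare c=64 at depth 0
Step 3: declare a=(read c)=64 at depth 0
Step 4: declare d=(read a)=64 at depth 0
Visible at query point: a=64 c=64 d=64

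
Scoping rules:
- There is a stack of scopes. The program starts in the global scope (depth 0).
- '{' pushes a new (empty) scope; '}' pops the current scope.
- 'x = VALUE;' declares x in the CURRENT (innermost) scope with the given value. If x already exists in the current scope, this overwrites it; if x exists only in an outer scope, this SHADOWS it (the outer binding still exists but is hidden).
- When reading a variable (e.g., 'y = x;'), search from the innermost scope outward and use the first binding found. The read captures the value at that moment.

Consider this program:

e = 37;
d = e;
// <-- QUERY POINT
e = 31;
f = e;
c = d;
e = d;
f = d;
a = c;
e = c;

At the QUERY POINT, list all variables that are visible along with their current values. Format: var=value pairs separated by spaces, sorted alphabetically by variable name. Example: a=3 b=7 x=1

Answer: d=37 e=37

Derivation:
Step 1: declare e=37 at depth 0
Step 2: declare d=(read e)=37 at depth 0
Visible at query point: d=37 e=37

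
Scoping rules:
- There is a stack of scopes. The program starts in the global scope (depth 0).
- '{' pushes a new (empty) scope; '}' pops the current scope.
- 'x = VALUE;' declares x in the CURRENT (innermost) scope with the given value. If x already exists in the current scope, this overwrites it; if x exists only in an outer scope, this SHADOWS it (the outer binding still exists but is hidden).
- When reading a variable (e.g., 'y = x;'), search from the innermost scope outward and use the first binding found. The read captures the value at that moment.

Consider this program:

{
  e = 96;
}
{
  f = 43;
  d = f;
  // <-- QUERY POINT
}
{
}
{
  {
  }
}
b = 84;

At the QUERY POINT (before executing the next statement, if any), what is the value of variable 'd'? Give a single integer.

Step 1: enter scope (depth=1)
Step 2: declare e=96 at depth 1
Step 3: exit scope (depth=0)
Step 4: enter scope (depth=1)
Step 5: declare f=43 at depth 1
Step 6: declare d=(read f)=43 at depth 1
Visible at query point: d=43 f=43

Answer: 43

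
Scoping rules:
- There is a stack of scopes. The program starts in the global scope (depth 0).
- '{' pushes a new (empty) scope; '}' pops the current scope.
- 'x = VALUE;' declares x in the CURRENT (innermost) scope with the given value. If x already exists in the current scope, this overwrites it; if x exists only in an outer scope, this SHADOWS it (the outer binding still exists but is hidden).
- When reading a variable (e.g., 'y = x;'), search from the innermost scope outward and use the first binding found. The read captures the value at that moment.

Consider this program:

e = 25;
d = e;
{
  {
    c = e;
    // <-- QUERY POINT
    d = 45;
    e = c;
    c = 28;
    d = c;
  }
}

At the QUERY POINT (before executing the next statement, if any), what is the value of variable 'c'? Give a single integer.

Step 1: declare e=25 at depth 0
Step 2: declare d=(read e)=25 at depth 0
Step 3: enter scope (depth=1)
Step 4: enter scope (depth=2)
Step 5: declare c=(read e)=25 at depth 2
Visible at query point: c=25 d=25 e=25

Answer: 25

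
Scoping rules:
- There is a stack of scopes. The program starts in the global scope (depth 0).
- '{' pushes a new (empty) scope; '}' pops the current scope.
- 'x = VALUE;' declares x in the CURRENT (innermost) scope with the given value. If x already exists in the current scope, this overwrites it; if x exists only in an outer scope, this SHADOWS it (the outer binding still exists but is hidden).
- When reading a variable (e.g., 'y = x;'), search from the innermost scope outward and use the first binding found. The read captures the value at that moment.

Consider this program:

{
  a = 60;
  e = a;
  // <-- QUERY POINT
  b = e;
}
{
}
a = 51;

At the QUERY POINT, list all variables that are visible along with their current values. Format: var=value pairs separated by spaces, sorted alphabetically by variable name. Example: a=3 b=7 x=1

Step 1: enter scope (depth=1)
Step 2: declare a=60 at depth 1
Step 3: declare e=(read a)=60 at depth 1
Visible at query point: a=60 e=60

Answer: a=60 e=60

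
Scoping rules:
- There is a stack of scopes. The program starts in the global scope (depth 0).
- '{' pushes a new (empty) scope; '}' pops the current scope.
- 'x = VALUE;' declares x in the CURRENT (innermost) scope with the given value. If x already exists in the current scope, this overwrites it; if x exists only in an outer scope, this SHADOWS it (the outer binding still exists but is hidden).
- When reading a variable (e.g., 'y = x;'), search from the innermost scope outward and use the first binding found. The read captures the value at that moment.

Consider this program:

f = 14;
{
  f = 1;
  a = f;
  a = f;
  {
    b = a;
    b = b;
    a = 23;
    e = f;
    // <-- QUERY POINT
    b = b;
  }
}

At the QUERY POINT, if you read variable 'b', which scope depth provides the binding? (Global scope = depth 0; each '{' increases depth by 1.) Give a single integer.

Answer: 2

Derivation:
Step 1: declare f=14 at depth 0
Step 2: enter scope (depth=1)
Step 3: declare f=1 at depth 1
Step 4: declare a=(read f)=1 at depth 1
Step 5: declare a=(read f)=1 at depth 1
Step 6: enter scope (depth=2)
Step 7: declare b=(read a)=1 at depth 2
Step 8: declare b=(read b)=1 at depth 2
Step 9: declare a=23 at depth 2
Step 10: declare e=(read f)=1 at depth 2
Visible at query point: a=23 b=1 e=1 f=1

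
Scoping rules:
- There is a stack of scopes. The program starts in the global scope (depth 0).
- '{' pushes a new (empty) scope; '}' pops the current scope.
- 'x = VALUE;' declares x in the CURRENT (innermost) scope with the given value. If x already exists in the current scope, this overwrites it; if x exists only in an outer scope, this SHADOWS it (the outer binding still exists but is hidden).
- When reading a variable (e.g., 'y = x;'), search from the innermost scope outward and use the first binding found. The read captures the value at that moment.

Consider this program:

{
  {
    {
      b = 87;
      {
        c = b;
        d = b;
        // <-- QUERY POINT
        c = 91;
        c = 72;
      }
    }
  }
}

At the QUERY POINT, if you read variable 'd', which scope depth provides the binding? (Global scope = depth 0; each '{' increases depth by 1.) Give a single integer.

Answer: 4

Derivation:
Step 1: enter scope (depth=1)
Step 2: enter scope (depth=2)
Step 3: enter scope (depth=3)
Step 4: declare b=87 at depth 3
Step 5: enter scope (depth=4)
Step 6: declare c=(read b)=87 at depth 4
Step 7: declare d=(read b)=87 at depth 4
Visible at query point: b=87 c=87 d=87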